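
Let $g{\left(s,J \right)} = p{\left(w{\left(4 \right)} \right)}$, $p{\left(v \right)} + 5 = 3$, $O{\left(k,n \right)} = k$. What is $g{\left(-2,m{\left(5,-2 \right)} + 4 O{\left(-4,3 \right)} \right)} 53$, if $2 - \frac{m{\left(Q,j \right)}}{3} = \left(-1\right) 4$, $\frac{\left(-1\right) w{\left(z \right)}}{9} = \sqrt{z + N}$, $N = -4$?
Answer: $-106$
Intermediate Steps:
$w{\left(z \right)} = - 9 \sqrt{-4 + z}$ ($w{\left(z \right)} = - 9 \sqrt{z - 4} = - 9 \sqrt{-4 + z}$)
$p{\left(v \right)} = -2$ ($p{\left(v \right)} = -5 + 3 = -2$)
$m{\left(Q,j \right)} = 18$ ($m{\left(Q,j \right)} = 6 - 3 \left(\left(-1\right) 4\right) = 6 - -12 = 6 + 12 = 18$)
$g{\left(s,J \right)} = -2$
$g{\left(-2,m{\left(5,-2 \right)} + 4 O{\left(-4,3 \right)} \right)} 53 = \left(-2\right) 53 = -106$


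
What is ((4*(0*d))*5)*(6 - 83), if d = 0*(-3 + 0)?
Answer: 0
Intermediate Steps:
d = 0 (d = 0*(-3) = 0)
((4*(0*d))*5)*(6 - 83) = ((4*(0*0))*5)*(6 - 83) = ((4*0)*5)*(-77) = (0*5)*(-77) = 0*(-77) = 0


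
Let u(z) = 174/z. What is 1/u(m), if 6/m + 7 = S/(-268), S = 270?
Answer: -134/31117 ≈ -0.0043063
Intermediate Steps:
m = -804/1073 (m = 6/(-7 + 270/(-268)) = 6/(-7 + 270*(-1/268)) = 6/(-7 - 135/134) = 6/(-1073/134) = 6*(-134/1073) = -804/1073 ≈ -0.74930)
1/u(m) = 1/(174/(-804/1073)) = 1/(174*(-1073/804)) = 1/(-31117/134) = -134/31117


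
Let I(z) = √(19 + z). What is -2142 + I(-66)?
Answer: -2142 + I*√47 ≈ -2142.0 + 6.8557*I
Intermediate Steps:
-2142 + I(-66) = -2142 + √(19 - 66) = -2142 + √(-47) = -2142 + I*√47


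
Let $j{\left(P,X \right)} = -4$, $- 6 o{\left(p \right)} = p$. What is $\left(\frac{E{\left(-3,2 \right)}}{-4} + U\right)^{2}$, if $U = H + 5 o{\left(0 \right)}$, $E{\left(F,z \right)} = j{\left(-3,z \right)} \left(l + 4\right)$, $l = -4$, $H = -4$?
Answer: $16$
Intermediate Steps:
$o{\left(p \right)} = - \frac{p}{6}$
$E{\left(F,z \right)} = 0$ ($E{\left(F,z \right)} = - 4 \left(-4 + 4\right) = \left(-4\right) 0 = 0$)
$U = -4$ ($U = -4 + 5 \left(\left(- \frac{1}{6}\right) 0\right) = -4 + 5 \cdot 0 = -4 + 0 = -4$)
$\left(\frac{E{\left(-3,2 \right)}}{-4} + U\right)^{2} = \left(\frac{1}{-4} \cdot 0 - 4\right)^{2} = \left(\left(- \frac{1}{4}\right) 0 - 4\right)^{2} = \left(0 - 4\right)^{2} = \left(-4\right)^{2} = 16$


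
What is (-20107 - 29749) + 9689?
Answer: -40167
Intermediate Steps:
(-20107 - 29749) + 9689 = -49856 + 9689 = -40167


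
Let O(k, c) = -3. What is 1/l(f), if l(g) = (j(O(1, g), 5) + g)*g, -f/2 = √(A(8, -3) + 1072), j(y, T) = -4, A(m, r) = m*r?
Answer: 1/4176 - √262/1094112 ≈ 0.00022467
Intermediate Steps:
f = -4*√262 (f = -2*√(8*(-3) + 1072) = -2*√(-24 + 1072) = -4*√262 ≈ -64.746)
l(g) = g*(-4 + g) (l(g) = (-4 + g)*g = g*(-4 + g))
1/l(f) = 1/((-4*√262)*(-4 - 4*√262)) = 1/(-4*√262*(-4 - 4*√262)) = -√262/(1048*(-4 - 4*√262))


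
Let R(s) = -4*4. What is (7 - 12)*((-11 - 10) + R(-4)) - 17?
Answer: 168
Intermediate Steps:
R(s) = -16
(7 - 12)*((-11 - 10) + R(-4)) - 17 = (7 - 12)*((-11 - 10) - 16) - 17 = -5*(-21 - 16) - 17 = -5*(-37) - 17 = 185 - 17 = 168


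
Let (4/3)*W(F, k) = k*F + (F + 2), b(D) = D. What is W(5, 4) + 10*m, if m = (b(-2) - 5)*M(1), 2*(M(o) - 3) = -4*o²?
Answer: -199/4 ≈ -49.750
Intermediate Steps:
M(o) = 3 - 2*o² (M(o) = 3 + (-4*o²)/2 = 3 - 2*o²)
W(F, k) = 3/2 + 3*F/4 + 3*F*k/4 (W(F, k) = 3*(k*F + (F + 2))/4 = 3*(F*k + (2 + F))/4 = 3*(2 + F + F*k)/4 = 3/2 + 3*F/4 + 3*F*k/4)
m = -7 (m = (-2 - 5)*(3 - 2*1²) = -7*(3 - 2*1) = -7*(3 - 2) = -7*1 = -7)
W(5, 4) + 10*m = (3/2 + (¾)*5 + (¾)*5*4) + 10*(-7) = (3/2 + 15/4 + 15) - 70 = 81/4 - 70 = -199/4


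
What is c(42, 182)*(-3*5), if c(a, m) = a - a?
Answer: 0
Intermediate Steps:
c(a, m) = 0
c(42, 182)*(-3*5) = 0*(-3*5) = 0*(-15) = 0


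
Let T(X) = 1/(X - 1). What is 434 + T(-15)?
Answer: 6943/16 ≈ 433.94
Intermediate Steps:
T(X) = 1/(-1 + X)
434 + T(-15) = 434 + 1/(-1 - 15) = 434 + 1/(-16) = 434 - 1/16 = 6943/16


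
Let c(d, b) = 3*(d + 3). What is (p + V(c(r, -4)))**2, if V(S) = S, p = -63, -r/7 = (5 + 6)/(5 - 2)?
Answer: 17161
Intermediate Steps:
r = -77/3 (r = -7*(5 + 6)/(5 - 2) = -77/3 ≈ -25.667)
c(d, b) = 9 + 3*d (c(d, b) = 3*(3 + d) = 9 + 3*d)
(p + V(c(r, -4)))**2 = (-63 + (9 + 3*(-77/3)))**2 = (-63 + (9 - 77))**2 = (-63 - 68)**2 = (-131)**2 = 17161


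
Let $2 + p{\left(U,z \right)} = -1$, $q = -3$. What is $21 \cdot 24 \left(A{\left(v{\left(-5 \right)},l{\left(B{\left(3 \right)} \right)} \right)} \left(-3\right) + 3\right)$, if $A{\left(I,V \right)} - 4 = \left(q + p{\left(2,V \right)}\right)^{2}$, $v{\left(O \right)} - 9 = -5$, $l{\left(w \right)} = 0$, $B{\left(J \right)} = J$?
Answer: $-58968$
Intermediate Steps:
$p{\left(U,z \right)} = -3$ ($p{\left(U,z \right)} = -2 - 1 = -3$)
$v{\left(O \right)} = 4$ ($v{\left(O \right)} = 9 - 5 = 4$)
$A{\left(I,V \right)} = 40$ ($A{\left(I,V \right)} = 4 + \left(-3 - 3\right)^{2} = 4 + \left(-6\right)^{2} = 4 + 36 = 40$)
$21 \cdot 24 \left(A{\left(v{\left(-5 \right)},l{\left(B{\left(3 \right)} \right)} \right)} \left(-3\right) + 3\right) = 21 \cdot 24 \left(40 \left(-3\right) + 3\right) = 504 \left(-120 + 3\right) = 504 \left(-117\right) = -58968$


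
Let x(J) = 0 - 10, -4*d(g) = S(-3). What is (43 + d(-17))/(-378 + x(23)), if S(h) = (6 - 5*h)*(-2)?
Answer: -107/776 ≈ -0.13789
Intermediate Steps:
S(h) = -12 + 10*h
d(g) = 21/2 (d(g) = -(-12 + 10*(-3))/4 = -(-12 - 30)/4 = -¼*(-42) = 21/2)
x(J) = -10
(43 + d(-17))/(-378 + x(23)) = (43 + 21/2)/(-378 - 10) = (107/2)/(-388) = (107/2)*(-1/388) = -107/776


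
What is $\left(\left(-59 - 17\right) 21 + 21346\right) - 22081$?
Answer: $-2331$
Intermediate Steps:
$\left(\left(-59 - 17\right) 21 + 21346\right) - 22081 = \left(\left(-76\right) 21 + 21346\right) - 22081 = \left(-1596 + 21346\right) - 22081 = 19750 - 22081 = -2331$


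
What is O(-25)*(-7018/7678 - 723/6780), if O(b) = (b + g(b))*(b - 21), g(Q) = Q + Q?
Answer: -277741905/78874 ≈ -3521.3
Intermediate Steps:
g(Q) = 2*Q
O(b) = 3*b*(-21 + b) (O(b) = (b + 2*b)*(b - 21) = (3*b)*(-21 + b) = 3*b*(-21 + b))
O(-25)*(-7018/7678 - 723/6780) = (3*(-25)*(-21 - 25))*(-7018/7678 - 723/6780) = (3*(-25)*(-46))*(-7018*1/7678 - 723*1/6780) = 3450*(-319/349 - 241/2260) = 3450*(-805049/788740) = -277741905/78874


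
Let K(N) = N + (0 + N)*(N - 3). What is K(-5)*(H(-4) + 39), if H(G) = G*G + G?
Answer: 1785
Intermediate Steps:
K(N) = N + N*(-3 + N)
H(G) = G + G² (H(G) = G² + G = G + G²)
K(-5)*(H(-4) + 39) = (-5*(-2 - 5))*(-4*(1 - 4) + 39) = (-5*(-7))*(-4*(-3) + 39) = 35*(12 + 39) = 35*51 = 1785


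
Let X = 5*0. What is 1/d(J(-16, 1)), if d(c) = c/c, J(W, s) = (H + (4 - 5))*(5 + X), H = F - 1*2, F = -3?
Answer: 1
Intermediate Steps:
H = -5 (H = -3 - 1*2 = -3 - 2 = -5)
X = 0
J(W, s) = -30 (J(W, s) = (-5 + (4 - 5))*(5 + 0) = (-5 - 1)*5 = -6*5 = -30)
d(c) = 1
1/d(J(-16, 1)) = 1/1 = 1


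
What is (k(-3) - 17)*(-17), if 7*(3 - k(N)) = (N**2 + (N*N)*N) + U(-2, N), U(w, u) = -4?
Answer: 1292/7 ≈ 184.57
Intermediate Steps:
k(N) = 25/7 - N**2/7 - N**3/7 (k(N) = 3 - ((N**2 + (N*N)*N) - 4)/7 = 3 - ((N**2 + N**2*N) - 4)/7 = 3 - ((N**2 + N**3) - 4)/7 = 3 - (-4 + N**2 + N**3)/7 = 3 + (4/7 - N**2/7 - N**3/7) = 25/7 - N**2/7 - N**3/7)
(k(-3) - 17)*(-17) = ((25/7 - 1/7*(-3)**2 - 1/7*(-3)**3) - 17)*(-17) = ((25/7 - 1/7*9 - 1/7*(-27)) - 17)*(-17) = ((25/7 - 9/7 + 27/7) - 17)*(-17) = (43/7 - 17)*(-17) = -76/7*(-17) = 1292/7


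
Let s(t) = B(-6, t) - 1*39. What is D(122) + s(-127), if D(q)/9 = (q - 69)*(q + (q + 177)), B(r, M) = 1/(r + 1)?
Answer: 1003889/5 ≈ 2.0078e+5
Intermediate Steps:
B(r, M) = 1/(1 + r)
D(q) = 9*(-69 + q)*(177 + 2*q) (D(q) = 9*((q - 69)*(q + (q + 177))) = 9*((-69 + q)*(q + (177 + q))) = 9*((-69 + q)*(177 + 2*q)) = 9*(-69 + q)*(177 + 2*q))
s(t) = -196/5 (s(t) = 1/(1 - 6) - 1*39 = 1/(-5) - 39 = -⅕ - 39 = -196/5)
D(122) + s(-127) = (-109917 + 18*122² + 351*122) - 196/5 = (-109917 + 18*14884 + 42822) - 196/5 = (-109917 + 267912 + 42822) - 196/5 = 200817 - 196/5 = 1003889/5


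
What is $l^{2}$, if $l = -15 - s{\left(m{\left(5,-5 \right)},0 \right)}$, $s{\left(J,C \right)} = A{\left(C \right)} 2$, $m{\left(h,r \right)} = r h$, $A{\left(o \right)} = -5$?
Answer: $25$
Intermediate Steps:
$m{\left(h,r \right)} = h r$
$s{\left(J,C \right)} = -10$ ($s{\left(J,C \right)} = \left(-5\right) 2 = -10$)
$l = -5$ ($l = -15 - -10 = -15 + 10 = -5$)
$l^{2} = \left(-5\right)^{2} = 25$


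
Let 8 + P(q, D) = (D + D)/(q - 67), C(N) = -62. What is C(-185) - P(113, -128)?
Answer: -1114/23 ≈ -48.435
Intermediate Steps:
P(q, D) = -8 + 2*D/(-67 + q) (P(q, D) = -8 + (D + D)/(q - 67) = -8 + (2*D)/(-67 + q) = -8 + 2*D/(-67 + q))
C(-185) - P(113, -128) = -62 - 2*(268 - 128 - 4*113)/(-67 + 113) = -62 - 2*(268 - 128 - 452)/46 = -62 - 2*(-312)/46 = -62 - 1*(-312/23) = -62 + 312/23 = -1114/23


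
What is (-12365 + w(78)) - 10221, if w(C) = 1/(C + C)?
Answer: -3523415/156 ≈ -22586.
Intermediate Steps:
w(C) = 1/(2*C)
(-12365 + w(78)) - 10221 = (-12365 + (½)/78) - 10221 = (-12365 + (½)*(1/78)) - 10221 = (-12365 + 1/156) - 10221 = -1928939/156 - 10221 = -3523415/156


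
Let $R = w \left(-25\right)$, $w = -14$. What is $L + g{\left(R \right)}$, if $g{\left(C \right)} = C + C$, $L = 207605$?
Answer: $208305$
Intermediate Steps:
$R = 350$ ($R = \left(-14\right) \left(-25\right) = 350$)
$g{\left(C \right)} = 2 C$
$L + g{\left(R \right)} = 207605 + 2 \cdot 350 = 207605 + 700 = 208305$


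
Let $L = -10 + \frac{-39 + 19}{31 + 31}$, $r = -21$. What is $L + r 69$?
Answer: $- \frac{45239}{31} \approx -1459.3$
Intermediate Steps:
$L = - \frac{320}{31}$ ($L = -10 - \frac{20}{62} = -10 - \frac{10}{31} = - \frac{320}{31} \approx -10.323$)
$L + r 69 = - \frac{320}{31} - 1449 = - \frac{45239}{31}$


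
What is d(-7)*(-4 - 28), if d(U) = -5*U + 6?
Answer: -1312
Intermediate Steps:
d(U) = 6 - 5*U
d(-7)*(-4 - 28) = (6 - 5*(-7))*(-4 - 28) = (6 + 35)*(-32) = 41*(-32) = -1312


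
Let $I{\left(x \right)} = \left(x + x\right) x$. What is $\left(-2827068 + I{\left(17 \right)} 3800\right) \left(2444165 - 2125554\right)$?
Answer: $-200937762148$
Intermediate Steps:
$I{\left(x \right)} = 2 x^{2}$ ($I{\left(x \right)} = 2 x x = 2 x^{2}$)
$\left(-2827068 + I{\left(17 \right)} 3800\right) \left(2444165 - 2125554\right) = \left(-2827068 + 2 \cdot 17^{2} \cdot 3800\right) \left(2444165 - 2125554\right) = \left(-2827068 + 2 \cdot 289 \cdot 3800\right) 318611 = \left(-2827068 + 578 \cdot 3800\right) 318611 = \left(-2827068 + 2196400\right) 318611 = \left(-630668\right) 318611 = -200937762148$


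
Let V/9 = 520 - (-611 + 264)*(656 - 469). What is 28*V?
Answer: 16483068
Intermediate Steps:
V = 588681 (V = 9*(520 - (-611 + 264)*(656 - 469)) = 9*(520 - (-347)*187) = 9*(520 - 1*(-64889)) = 9*(520 + 64889) = 9*65409 = 588681)
28*V = 28*588681 = 16483068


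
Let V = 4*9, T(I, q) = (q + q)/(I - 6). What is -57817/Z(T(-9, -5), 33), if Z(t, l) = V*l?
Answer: -57817/1188 ≈ -48.667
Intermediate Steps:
T(I, q) = 2*q/(-6 + I) (T(I, q) = (2*q)/(-6 + I) = 2*q/(-6 + I))
V = 36
Z(t, l) = 36*l
-57817/Z(T(-9, -5), 33) = -57817/(36*33) = -57817/1188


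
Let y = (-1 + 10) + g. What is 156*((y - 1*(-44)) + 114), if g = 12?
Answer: 27924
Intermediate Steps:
y = 21 (y = (-1 + 10) + 12 = 9 + 12 = 21)
156*((y - 1*(-44)) + 114) = 156*((21 - 1*(-44)) + 114) = 156*((21 + 44) + 114) = 156*(65 + 114) = 156*179 = 27924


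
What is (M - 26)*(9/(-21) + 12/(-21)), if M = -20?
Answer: 46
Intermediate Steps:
(M - 26)*(9/(-21) + 12/(-21)) = (-20 - 26)*(9/(-21) + 12/(-21)) = -46*(9*(-1/21) + 12*(-1/21)) = -46*(-3/7 - 4/7) = -46*(-1) = 46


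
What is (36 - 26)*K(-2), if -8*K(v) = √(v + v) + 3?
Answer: -15/4 - 5*I/2 ≈ -3.75 - 2.5*I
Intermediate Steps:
K(v) = -3/8 - √2*√v/8 (K(v) = -(√(v + v) + 3)/8 = -(√(2*v) + 3)/8 = -(√2*√v + 3)/8 = -(3 + √2*√v)/8 = -3/8 - √2*√v/8)
(36 - 26)*K(-2) = (36 - 26)*(-3/8 - √2*√(-2)/8) = 10*(-3/8 - √2*I*√2/8) = 10*(-3/8 - I/4) = -15/4 - 5*I/2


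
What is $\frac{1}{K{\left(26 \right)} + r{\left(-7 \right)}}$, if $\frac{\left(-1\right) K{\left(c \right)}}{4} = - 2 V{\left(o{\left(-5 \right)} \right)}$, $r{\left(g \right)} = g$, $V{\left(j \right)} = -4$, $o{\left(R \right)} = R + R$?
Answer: $- \frac{1}{39} \approx -0.025641$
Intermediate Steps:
$o{\left(R \right)} = 2 R$
$K{\left(c \right)} = -32$ ($K{\left(c \right)} = - 4 \left(\left(-2\right) \left(-4\right)\right) = \left(-4\right) 8 = -32$)
$\frac{1}{K{\left(26 \right)} + r{\left(-7 \right)}} = \frac{1}{-32 - 7} = \frac{1}{-39} = - \frac{1}{39}$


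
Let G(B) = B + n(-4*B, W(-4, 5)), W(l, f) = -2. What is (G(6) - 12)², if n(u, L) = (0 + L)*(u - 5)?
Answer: 2704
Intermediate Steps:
n(u, L) = L*(-5 + u)
G(B) = 10 + 9*B (G(B) = B - 2*(-5 - 4*B) = B + (10 + 8*B) = 10 + 9*B)
(G(6) - 12)² = ((10 + 9*6) - 12)² = ((10 + 54) - 12)² = (64 - 12)² = 52² = 2704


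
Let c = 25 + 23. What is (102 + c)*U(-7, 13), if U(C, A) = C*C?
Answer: 7350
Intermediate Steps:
U(C, A) = C**2
c = 48
(102 + c)*U(-7, 13) = (102 + 48)*(-7)**2 = 150*49 = 7350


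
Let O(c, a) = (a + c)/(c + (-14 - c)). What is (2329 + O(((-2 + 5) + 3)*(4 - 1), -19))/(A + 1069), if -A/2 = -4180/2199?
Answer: 71702793/33027274 ≈ 2.1710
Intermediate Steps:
A = 8360/2199 (A = -(-8360)/2199 = -2*(-4180/2199) = 8360/2199 ≈ 3.8017)
O(c, a) = -a/14 - c/14 (O(c, a) = (a + c)/(-14) = (a + c)*(-1/14) = -a/14 - c/14)
(2329 + O(((-2 + 5) + 3)*(4 - 1), -19))/(A + 1069) = (2329 + (-1/14*(-19) - ((-2 + 5) + 3)*(4 - 1)/14))/(8360/2199 + 1069) = (2329 + (19/14 - (3 + 3)*3/14))/(2359091/2199) = (2329 + (19/14 - 3*3/7))*(2199/2359091) = (2329 + (19/14 - 1/14*18))*(2199/2359091) = (2329 + (19/14 - 9/7))*(2199/2359091) = (2329 + 1/14)*(2199/2359091) = (32607/14)*(2199/2359091) = 71702793/33027274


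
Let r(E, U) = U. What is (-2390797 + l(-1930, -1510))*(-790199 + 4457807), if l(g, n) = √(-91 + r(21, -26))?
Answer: -8768506203576 + 11002824*I*√13 ≈ -8.7685e+12 + 3.9671e+7*I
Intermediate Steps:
l(g, n) = 3*I*√13 (l(g, n) = √(-91 - 26) = √(-117) = 3*I*√13)
(-2390797 + l(-1930, -1510))*(-790199 + 4457807) = (-2390797 + 3*I*√13)*(-790199 + 4457807) = (-2390797 + 3*I*√13)*3667608 = -8768506203576 + 11002824*I*√13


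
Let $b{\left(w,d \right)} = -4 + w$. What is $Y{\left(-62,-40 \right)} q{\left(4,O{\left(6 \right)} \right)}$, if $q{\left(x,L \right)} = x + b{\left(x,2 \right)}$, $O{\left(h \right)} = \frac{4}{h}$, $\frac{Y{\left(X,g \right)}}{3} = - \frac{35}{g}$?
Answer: $\frac{21}{2} \approx 10.5$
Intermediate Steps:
$Y{\left(X,g \right)} = - \frac{105}{g}$ ($Y{\left(X,g \right)} = 3 \left(- \frac{35}{g}\right) = - \frac{105}{g}$)
$q{\left(x,L \right)} = -4 + 2 x$ ($q{\left(x,L \right)} = x + \left(-4 + x\right) = -4 + 2 x$)
$Y{\left(-62,-40 \right)} q{\left(4,O{\left(6 \right)} \right)} = - \frac{105}{-40} \left(-4 + 2 \cdot 4\right) = \left(-105\right) \left(- \frac{1}{40}\right) \left(-4 + 8\right) = \frac{21}{8} \cdot 4 = \frac{21}{2}$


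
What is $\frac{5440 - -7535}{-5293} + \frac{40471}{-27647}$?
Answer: $- \frac{572932828}{146335571} \approx -3.9152$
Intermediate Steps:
$\frac{5440 - -7535}{-5293} + \frac{40471}{-27647} = \left(5440 + 7535\right) \left(- \frac{1}{5293}\right) + 40471 \left(- \frac{1}{27647}\right) = 12975 \left(- \frac{1}{5293}\right) - \frac{40471}{27647} = - \frac{12975}{5293} - \frac{40471}{27647} = - \frac{572932828}{146335571}$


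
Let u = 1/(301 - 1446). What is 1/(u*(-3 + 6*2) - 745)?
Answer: -1145/853034 ≈ -0.0013423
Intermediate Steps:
u = -1/1145 (u = 1/(-1145) = -1/1145 ≈ -0.00087336)
1/(u*(-3 + 6*2) - 745) = 1/(-(-3 + 6*2)/1145 - 745) = 1/(-(-3 + 12)/1145 - 745) = 1/(-1/1145*9 - 745) = 1/(-9/1145 - 745) = 1/(-853034/1145) = -1145/853034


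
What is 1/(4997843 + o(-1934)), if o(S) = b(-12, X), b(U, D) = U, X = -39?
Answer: 1/4997831 ≈ 2.0009e-7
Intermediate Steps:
o(S) = -12
1/(4997843 + o(-1934)) = 1/(4997843 - 12) = 1/4997831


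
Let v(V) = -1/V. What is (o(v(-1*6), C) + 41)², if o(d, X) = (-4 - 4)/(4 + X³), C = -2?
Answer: 1849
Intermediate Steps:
o(d, X) = -8/(4 + X³)
(o(v(-1*6), C) + 41)² = (-8/(4 + (-2)³) + 41)² = (-8/(4 - 8) + 41)² = (-8/(-4) + 41)² = (-8*(-¼) + 41)² = (2 + 41)² = 43² = 1849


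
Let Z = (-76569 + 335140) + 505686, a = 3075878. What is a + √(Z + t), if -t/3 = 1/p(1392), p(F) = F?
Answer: 3075878 + √10283842163/116 ≈ 3.0768e+6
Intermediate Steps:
t = -1/464 (t = -3/1392 = -3*1/1392 = -1/464 ≈ -0.0021552)
Z = 764257 (Z = 258571 + 505686 = 764257)
a + √(Z + t) = 3075878 + √(764257 - 1/464) = 3075878 + √(354615247/464) = 3075878 + √10283842163/116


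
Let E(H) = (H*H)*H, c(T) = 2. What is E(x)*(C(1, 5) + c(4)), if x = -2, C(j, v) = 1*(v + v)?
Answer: -96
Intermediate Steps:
C(j, v) = 2*v (C(j, v) = 1*(2*v) = 2*v)
E(H) = H³ (E(H) = H²*H = H³)
E(x)*(C(1, 5) + c(4)) = (-2)³*(2*5 + 2) = -8*(10 + 2) = -8*12 = -96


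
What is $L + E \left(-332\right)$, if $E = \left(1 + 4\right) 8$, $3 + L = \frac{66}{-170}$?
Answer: $- \frac{1129088}{85} \approx -13283.0$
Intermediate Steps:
$L = - \frac{288}{85}$ ($L = -3 + \frac{66}{-170} = -3 + 66 \left(- \frac{1}{170}\right) = -3 - \frac{33}{85} = - \frac{288}{85} \approx -3.3882$)
$E = 40$ ($E = 5 \cdot 8 = 40$)
$L + E \left(-332\right) = - \frac{288}{85} + 40 \left(-332\right) = - \frac{288}{85} - 13280 = - \frac{1129088}{85}$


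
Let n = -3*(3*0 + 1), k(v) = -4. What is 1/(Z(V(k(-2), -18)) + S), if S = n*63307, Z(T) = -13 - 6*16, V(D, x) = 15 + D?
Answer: -1/190030 ≈ -5.2623e-6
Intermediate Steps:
n = -3 (n = -3*(0 + 1) = -3*1 = -3)
Z(T) = -109 (Z(T) = -13 - 96 = -109)
S = -189921 (S = -3*63307 = -189921)
1/(Z(V(k(-2), -18)) + S) = 1/(-109 - 189921) = 1/(-190030) = -1/190030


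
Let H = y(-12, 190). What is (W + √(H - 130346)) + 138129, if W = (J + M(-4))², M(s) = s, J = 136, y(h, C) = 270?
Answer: 155553 + 2*I*√32519 ≈ 1.5555e+5 + 360.66*I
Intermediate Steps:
H = 270
W = 17424 (W = (136 - 4)² = 132² = 17424)
(W + √(H - 130346)) + 138129 = (17424 + √(270 - 130346)) + 138129 = (17424 + √(-130076)) + 138129 = (17424 + 2*I*√32519) + 138129 = 155553 + 2*I*√32519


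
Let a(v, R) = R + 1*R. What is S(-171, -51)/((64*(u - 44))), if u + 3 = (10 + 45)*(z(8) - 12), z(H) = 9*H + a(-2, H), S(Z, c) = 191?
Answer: 191/264512 ≈ 0.00072208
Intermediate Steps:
a(v, R) = 2*R (a(v, R) = R + R = 2*R)
z(H) = 11*H (z(H) = 9*H + 2*H = 11*H)
u = 4177 (u = -3 + (10 + 45)*(11*8 - 12) = -3 + 55*(88 - 12) = -3 + 55*76 = -3 + 4180 = 4177)
S(-171, -51)/((64*(u - 44))) = 191/((64*(4177 - 44))) = 191/((64*4133)) = 191/264512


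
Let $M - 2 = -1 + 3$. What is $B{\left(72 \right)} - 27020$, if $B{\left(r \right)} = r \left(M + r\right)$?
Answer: $-21548$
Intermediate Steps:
$M = 4$ ($M = 2 + \left(-1 + 3\right) = 2 + 2 = 4$)
$B{\left(r \right)} = r \left(4 + r\right)$
$B{\left(72 \right)} - 27020 = 72 \left(4 + 72\right) - 27020 = 72 \cdot 76 - 27020 = 5472 - 27020 = -21548$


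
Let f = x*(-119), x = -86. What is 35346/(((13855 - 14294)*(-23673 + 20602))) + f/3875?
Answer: 13934127296/5224154875 ≈ 2.6673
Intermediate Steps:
f = 10234 (f = -86*(-119) = 10234)
35346/(((13855 - 14294)*(-23673 + 20602))) + f/3875 = 35346/(((13855 - 14294)*(-23673 + 20602))) + 10234/3875 = 35346/((-439*(-3071))) + 10234*(1/3875) = 35346/1348169 + 10234/3875 = 13934127296/5224154875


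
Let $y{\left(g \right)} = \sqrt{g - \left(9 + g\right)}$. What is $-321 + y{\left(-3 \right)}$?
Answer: $-321 + 3 i \approx -321.0 + 3.0 i$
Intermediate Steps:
$y{\left(g \right)} = 3 i$ ($y{\left(g \right)} = \sqrt{-9} = 3 i$)
$-321 + y{\left(-3 \right)} = -321 + 3 i$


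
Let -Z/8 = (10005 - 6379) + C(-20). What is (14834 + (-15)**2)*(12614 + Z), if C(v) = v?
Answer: -244467806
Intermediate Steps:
Z = -28848 (Z = -8*((10005 - 6379) - 20) = -8*(3626 - 20) = -8*3606 = -28848)
(14834 + (-15)**2)*(12614 + Z) = (14834 + (-15)**2)*(12614 - 28848) = (14834 + 225)*(-16234) = 15059*(-16234) = -244467806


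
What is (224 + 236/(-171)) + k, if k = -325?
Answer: -17507/171 ≈ -102.38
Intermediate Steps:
(224 + 236/(-171)) + k = (224 + 236/(-171)) - 325 = (224 + 236*(-1/171)) - 325 = (224 - 236/171) - 325 = 38068/171 - 325 = -17507/171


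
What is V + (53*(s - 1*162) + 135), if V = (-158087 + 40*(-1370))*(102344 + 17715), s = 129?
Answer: -25559001947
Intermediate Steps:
V = -25559000333 (V = (-158087 - 54800)*120059 = -212887*120059 = -25559000333)
V + (53*(s - 1*162) + 135) = -25559000333 + (53*(129 - 1*162) + 135) = -25559000333 + (53*(129 - 162) + 135) = -25559000333 + (53*(-33) + 135) = -25559000333 + (-1749 + 135) = -25559000333 - 1614 = -25559001947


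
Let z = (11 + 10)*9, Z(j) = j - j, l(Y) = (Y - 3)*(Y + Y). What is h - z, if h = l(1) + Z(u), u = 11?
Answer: -193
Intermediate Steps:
l(Y) = 2*Y*(-3 + Y) (l(Y) = (-3 + Y)*(2*Y) = 2*Y*(-3 + Y))
Z(j) = 0
h = -4 (h = 2*1*(-3 + 1) + 0 = 2*1*(-2) + 0 = -4 + 0 = -4)
z = 189 (z = 21*9 = 189)
h - z = -4 - 1*189 = -4 - 189 = -193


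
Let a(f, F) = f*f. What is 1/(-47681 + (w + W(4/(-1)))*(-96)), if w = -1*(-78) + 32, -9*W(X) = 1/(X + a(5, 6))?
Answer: -63/3669151 ≈ -1.7170e-5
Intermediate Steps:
a(f, F) = f²
W(X) = -1/(9*(25 + X)) (W(X) = -1/(9*(X + 5²)) = -1/(9*(X + 25)) = -1/(9*(25 + X)))
w = 110 (w = 78 + 32 = 110)
1/(-47681 + (w + W(4/(-1)))*(-96)) = 1/(-47681 + (110 - 1/(225 + 9*(4/(-1))))*(-96)) = 1/(-47681 + (110 - 1/(225 + 9*(4*(-1))))*(-96)) = 1/(-47681 + (110 - 1/(225 + 9*(-4)))*(-96)) = 1/(-47681 + (110 - 1/(225 - 36))*(-96)) = 1/(-47681 + (110 - 1/189)*(-96)) = 1/(-47681 + (20789/189)*(-96)) = 1/(-47681 - 665248/63) = 1/(-3669151/63) = -63/3669151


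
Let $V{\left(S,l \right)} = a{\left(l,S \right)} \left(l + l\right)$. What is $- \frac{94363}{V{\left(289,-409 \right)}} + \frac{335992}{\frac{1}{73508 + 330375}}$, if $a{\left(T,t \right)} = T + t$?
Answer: $\frac{13320455012743397}{98160} \approx 1.357 \cdot 10^{11}$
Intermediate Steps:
$V{\left(S,l \right)} = 2 l \left(S + l\right)$ ($V{\left(S,l \right)} = \left(l + S\right) \left(l + l\right) = \left(S + l\right) 2 l = 2 l \left(S + l\right)$)
$- \frac{94363}{V{\left(289,-409 \right)}} + \frac{335992}{\frac{1}{73508 + 330375}} = - \frac{94363}{2 \left(-409\right) \left(289 - 409\right)} + \frac{335992}{\frac{1}{73508 + 330375}} = - \frac{94363}{2 \left(-409\right) \left(-120\right)} + \frac{335992}{\frac{1}{403883}} = - \frac{94363}{98160} + 335992 \frac{1}{\frac{1}{403883}} = \left(-94363\right) \frac{1}{98160} + 335992 \cdot 403883 = - \frac{94363}{98160} + 135701456936 = \frac{13320455012743397}{98160}$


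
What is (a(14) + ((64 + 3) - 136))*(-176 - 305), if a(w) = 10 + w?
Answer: 21645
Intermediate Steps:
(a(14) + ((64 + 3) - 136))*(-176 - 305) = ((10 + 14) + ((64 + 3) - 136))*(-176 - 305) = (24 + (67 - 136))*(-481) = (24 - 69)*(-481) = -45*(-481) = 21645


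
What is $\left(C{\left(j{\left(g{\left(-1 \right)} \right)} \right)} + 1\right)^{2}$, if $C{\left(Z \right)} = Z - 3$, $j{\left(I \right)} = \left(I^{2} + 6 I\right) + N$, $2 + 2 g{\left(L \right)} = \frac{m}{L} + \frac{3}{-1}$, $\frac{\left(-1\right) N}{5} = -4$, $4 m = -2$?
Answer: $\frac{23409}{256} \approx 91.441$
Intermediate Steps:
$m = - \frac{1}{2}$ ($m = \frac{1}{4} \left(-2\right) = - \frac{1}{2} \approx -0.5$)
$N = 20$ ($N = \left(-5\right) \left(-4\right) = 20$)
$g{\left(L \right)} = - \frac{5}{2} - \frac{1}{4 L}$ ($g{\left(L \right)} = -1 + \frac{- \frac{1}{2 L} + \frac{3}{-1}}{2} = -1 + \frac{- \frac{1}{2 L} + 3 \left(-1\right)}{2} = -1 + \frac{- \frac{1}{2 L} - 3}{2} = -1 + \frac{-3 - \frac{1}{2 L}}{2} = -1 - \left(\frac{3}{2} + \frac{1}{4 L}\right) = - \frac{5}{2} - \frac{1}{4 L}$)
$j{\left(I \right)} = 20 + I^{2} + 6 I$ ($j{\left(I \right)} = \left(I^{2} + 6 I\right) + 20 = 20 + I^{2} + 6 I$)
$C{\left(Z \right)} = -3 + Z$
$\left(C{\left(j{\left(g{\left(-1 \right)} \right)} \right)} + 1\right)^{2} = \left(\left(-3 + \left(20 + \left(\frac{-1 - -10}{4 \left(-1\right)}\right)^{2} + 6 \frac{-1 - -10}{4 \left(-1\right)}\right)\right) + 1\right)^{2} = \left(\left(-3 + \left(20 + \left(\frac{1}{4} \left(-1\right) \left(-1 + 10\right)\right)^{2} + 6 \cdot \frac{1}{4} \left(-1\right) \left(-1 + 10\right)\right)\right) + 1\right)^{2} = \left(\left(-3 + \left(20 + \left(\frac{1}{4} \left(-1\right) 9\right)^{2} + 6 \cdot \frac{1}{4} \left(-1\right) 9\right)\right) + 1\right)^{2} = \left(\left(-3 + \left(20 + \left(- \frac{9}{4}\right)^{2} + 6 \left(- \frac{9}{4}\right)\right)\right) + 1\right)^{2} = \left(\left(-3 + \left(20 + \frac{81}{16} - \frac{27}{2}\right)\right) + 1\right)^{2} = \left(\left(-3 + \frac{185}{16}\right) + 1\right)^{2} = \left(\frac{137}{16} + 1\right)^{2} = \left(\frac{153}{16}\right)^{2} = \frac{23409}{256}$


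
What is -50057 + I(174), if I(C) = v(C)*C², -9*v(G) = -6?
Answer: -29873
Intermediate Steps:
v(G) = ⅔ (v(G) = -⅑*(-6) = ⅔)
I(C) = 2*C²/3
-50057 + I(174) = -50057 + (⅔)*174² = -50057 + (⅔)*30276 = -50057 + 20184 = -29873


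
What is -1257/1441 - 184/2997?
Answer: -4032373/4318677 ≈ -0.93371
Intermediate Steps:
-1257/1441 - 184/2997 = -4032373/4318677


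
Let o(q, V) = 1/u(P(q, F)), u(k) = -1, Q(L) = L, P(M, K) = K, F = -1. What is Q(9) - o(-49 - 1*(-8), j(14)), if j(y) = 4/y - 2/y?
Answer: 10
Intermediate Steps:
j(y) = 2/y
o(q, V) = -1 (o(q, V) = 1/(-1) = -1)
Q(9) - o(-49 - 1*(-8), j(14)) = 9 - 1*(-1) = 9 + 1 = 10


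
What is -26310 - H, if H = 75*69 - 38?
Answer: -31447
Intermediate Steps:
H = 5137 (H = 5175 - 38 = 5137)
-26310 - H = -26310 - 1*5137 = -26310 - 5137 = -31447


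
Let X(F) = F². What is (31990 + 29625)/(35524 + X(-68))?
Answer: 61615/40148 ≈ 1.5347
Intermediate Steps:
(31990 + 29625)/(35524 + X(-68)) = (31990 + 29625)/(35524 + (-68)²) = 61615/(35524 + 4624) = 61615/40148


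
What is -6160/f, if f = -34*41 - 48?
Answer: 440/103 ≈ 4.2718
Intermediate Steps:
f = -1442 (f = -1394 - 48 = -1442)
-6160/f = -6160/(-1442) = -6160*(-1/1442) = 440/103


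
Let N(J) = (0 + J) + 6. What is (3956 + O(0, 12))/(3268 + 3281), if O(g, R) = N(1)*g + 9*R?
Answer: 4064/6549 ≈ 0.62055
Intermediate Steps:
N(J) = 6 + J (N(J) = J + 6 = 6 + J)
O(g, R) = 7*g + 9*R (O(g, R) = (6 + 1)*g + 9*R = 7*g + 9*R)
(3956 + O(0, 12))/(3268 + 3281) = (3956 + (7*0 + 9*12))/(3268 + 3281) = (3956 + (0 + 108))/6549 = (3956 + 108)*(1/6549) = 4064*(1/6549) = 4064/6549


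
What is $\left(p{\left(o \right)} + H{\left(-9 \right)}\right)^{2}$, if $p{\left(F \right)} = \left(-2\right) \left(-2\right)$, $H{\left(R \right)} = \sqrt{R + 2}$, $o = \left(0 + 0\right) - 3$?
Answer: $\left(4 + i \sqrt{7}\right)^{2} \approx 9.0 + 21.166 i$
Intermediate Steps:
$o = -3$ ($o = 0 - 3 = -3$)
$H{\left(R \right)} = \sqrt{2 + R}$
$p{\left(F \right)} = 4$
$\left(p{\left(o \right)} + H{\left(-9 \right)}\right)^{2} = \left(4 + \sqrt{2 - 9}\right)^{2} = \left(4 + \sqrt{-7}\right)^{2} = \left(4 + i \sqrt{7}\right)^{2}$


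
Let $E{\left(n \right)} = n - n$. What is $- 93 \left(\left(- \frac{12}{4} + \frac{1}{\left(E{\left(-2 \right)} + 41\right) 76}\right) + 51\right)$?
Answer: $- \frac{13909917}{3116} \approx -4464.0$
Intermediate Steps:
$E{\left(n \right)} = 0$
$- 93 \left(\left(- \frac{12}{4} + \frac{1}{\left(E{\left(-2 \right)} + 41\right) 76}\right) + 51\right) = - 93 \left(\left(- \frac{12}{4} + \frac{1}{\left(0 + 41\right) 76}\right) + 51\right) = - 93 \left(\left(\left(-12\right) \frac{1}{4} + \frac{1}{41} \cdot \frac{1}{76}\right) + 51\right) = - 93 \left(\left(-3 + \frac{1}{41} \cdot \frac{1}{76}\right) + 51\right) = - 93 \left(\left(-3 + \frac{1}{3116}\right) + 51\right) = - 93 \left(- \frac{9347}{3116} + 51\right) = \left(-93\right) \frac{149569}{3116} = - \frac{13909917}{3116}$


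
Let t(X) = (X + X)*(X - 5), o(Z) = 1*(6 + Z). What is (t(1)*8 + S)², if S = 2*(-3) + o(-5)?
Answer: 4761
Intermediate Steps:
o(Z) = 6 + Z
t(X) = 2*X*(-5 + X) (t(X) = (2*X)*(-5 + X) = 2*X*(-5 + X))
S = -5 (S = 2*(-3) + (6 - 5) = -6 + 1 = -5)
(t(1)*8 + S)² = ((2*1*(-5 + 1))*8 - 5)² = ((2*1*(-4))*8 - 5)² = (-8*8 - 5)² = (-64 - 5)² = (-69)² = 4761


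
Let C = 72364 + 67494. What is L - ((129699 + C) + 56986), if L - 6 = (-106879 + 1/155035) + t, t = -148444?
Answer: -90208665099/155035 ≈ -5.8186e+5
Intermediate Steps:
C = 139858
L = -39583071094/155035 (L = 6 + ((-106879 + 1/155035) - 148444) = 6 + (-16569985764/155035 - 148444) = 6 - 39584001304/155035 = -39583071094/155035 ≈ -2.5532e+5)
L - ((129699 + C) + 56986) = -39583071094/155035 - ((129699 + 139858) + 56986) = -39583071094/155035 - (269557 + 56986) = -39583071094/155035 - 1*326543 = -39583071094/155035 - 326543 = -90208665099/155035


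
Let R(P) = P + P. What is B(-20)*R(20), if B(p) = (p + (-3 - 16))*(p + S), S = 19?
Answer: 1560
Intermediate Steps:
B(p) = (-19 + p)*(19 + p) (B(p) = (p + (-3 - 16))*(p + 19) = (p - 19)*(19 + p) = (-19 + p)*(19 + p))
R(P) = 2*P
B(-20)*R(20) = (-361 + (-20)**2)*(2*20) = (-361 + 400)*40 = 39*40 = 1560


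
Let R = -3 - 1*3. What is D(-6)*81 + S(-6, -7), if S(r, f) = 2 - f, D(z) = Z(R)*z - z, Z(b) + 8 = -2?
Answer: 5355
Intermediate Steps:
R = -6 (R = -3 - 3 = -6)
Z(b) = -10 (Z(b) = -8 - 2 = -10)
D(z) = -11*z (D(z) = -10*z - z = -11*z)
D(-6)*81 + S(-6, -7) = -11*(-6)*81 + (2 - 1*(-7)) = 66*81 + (2 + 7) = 5346 + 9 = 5355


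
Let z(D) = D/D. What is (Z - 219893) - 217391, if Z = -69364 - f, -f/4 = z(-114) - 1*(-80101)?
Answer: -186240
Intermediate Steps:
z(D) = 1
f = -320408 (f = -4*(1 - 1*(-80101)) = -4*(1 + 80101) = -4*80102 = -320408)
Z = 251044 (Z = -69364 - 1*(-320408) = -69364 + 320408 = 251044)
(Z - 219893) - 217391 = (251044 - 219893) - 217391 = 31151 - 217391 = -186240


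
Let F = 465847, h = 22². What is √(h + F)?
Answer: √466331 ≈ 682.88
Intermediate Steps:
h = 484
√(h + F) = √(484 + 465847) = √466331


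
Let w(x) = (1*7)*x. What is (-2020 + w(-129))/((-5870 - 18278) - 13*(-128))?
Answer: 2923/22484 ≈ 0.13000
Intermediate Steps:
w(x) = 7*x
(-2020 + w(-129))/((-5870 - 18278) - 13*(-128)) = (-2020 + 7*(-129))/((-5870 - 18278) - 13*(-128)) = (-2020 - 903)/(-24148 + 1664) = -2923/(-22484) = -2923*(-1/22484) = 2923/22484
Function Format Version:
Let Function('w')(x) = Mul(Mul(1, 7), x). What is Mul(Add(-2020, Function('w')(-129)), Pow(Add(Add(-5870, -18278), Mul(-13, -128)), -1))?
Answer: Rational(2923, 22484) ≈ 0.13000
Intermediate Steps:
Function('w')(x) = Mul(7, x)
Mul(Add(-2020, Function('w')(-129)), Pow(Add(Add(-5870, -18278), Mul(-13, -128)), -1)) = Mul(Add(-2020, Mul(7, -129)), Pow(Add(Add(-5870, -18278), Mul(-13, -128)), -1)) = Mul(Add(-2020, -903), Pow(Add(-24148, 1664), -1)) = Mul(-2923, Pow(-22484, -1)) = Mul(-2923, Rational(-1, 22484)) = Rational(2923, 22484)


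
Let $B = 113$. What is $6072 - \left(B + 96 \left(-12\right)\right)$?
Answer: $7111$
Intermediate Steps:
$6072 - \left(B + 96 \left(-12\right)\right) = 6072 - \left(113 + 96 \left(-12\right)\right) = 6072 - \left(113 - 1152\right) = 6072 - -1039 = 6072 + 1039 = 7111$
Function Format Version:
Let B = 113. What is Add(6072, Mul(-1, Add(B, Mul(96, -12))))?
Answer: 7111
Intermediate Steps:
Add(6072, Mul(-1, Add(B, Mul(96, -12)))) = Add(6072, Mul(-1, Add(113, Mul(96, -12)))) = Add(6072, Mul(-1, Add(113, -1152))) = Add(6072, Mul(-1, -1039)) = Add(6072, 1039) = 7111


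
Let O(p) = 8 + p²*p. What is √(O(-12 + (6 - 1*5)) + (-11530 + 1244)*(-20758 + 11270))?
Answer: √97592245 ≈ 9878.9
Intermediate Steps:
O(p) = 8 + p³
√(O(-12 + (6 - 1*5)) + (-11530 + 1244)*(-20758 + 11270)) = √((8 + (-12 + (6 - 1*5))³) + (-11530 + 1244)*(-20758 + 11270)) = √((8 + (-12 + (6 - 5))³) - 10286*(-9488)) = √((8 + (-12 + 1)³) + 97593568) = √((8 + (-11)³) + 97593568) = √((8 - 1331) + 97593568) = √(-1323 + 97593568) = √97592245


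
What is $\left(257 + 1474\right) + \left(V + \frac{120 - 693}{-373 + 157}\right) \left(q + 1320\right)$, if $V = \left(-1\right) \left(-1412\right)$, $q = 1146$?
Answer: $\frac{13961059}{4} \approx 3.4903 \cdot 10^{6}$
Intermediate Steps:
$V = 1412$
$\left(257 + 1474\right) + \left(V + \frac{120 - 693}{-373 + 157}\right) \left(q + 1320\right) = \left(257 + 1474\right) + \left(1412 + \frac{120 - 693}{-373 + 157}\right) \left(1146 + 1320\right) = 1731 + \left(1412 - \frac{573}{-216}\right) 2466 = 1731 + \left(1412 - - \frac{191}{72}\right) 2466 = 1731 + \left(1412 + \frac{191}{72}\right) 2466 = 1731 + \frac{101855}{72} \cdot 2466 = 1731 + \frac{13954135}{4} = \frac{13961059}{4}$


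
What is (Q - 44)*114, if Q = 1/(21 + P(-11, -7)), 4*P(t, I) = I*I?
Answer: -35088/7 ≈ -5012.6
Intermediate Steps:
P(t, I) = I²/4 (P(t, I) = (I*I)/4 = I²/4)
Q = 4/133 (Q = 1/(21 + (¼)*(-7)²) = 1/(21 + (¼)*49) = 1/(21 + 49/4) = 1/(133/4) = 4/133 ≈ 0.030075)
(Q - 44)*114 = (4/133 - 44)*114 = -5848/133*114 = -35088/7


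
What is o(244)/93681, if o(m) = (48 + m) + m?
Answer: 536/93681 ≈ 0.0057215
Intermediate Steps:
o(m) = 48 + 2*m
o(244)/93681 = (48 + 2*244)/93681 = (48 + 488)*(1/93681) = 536*(1/93681) = 536/93681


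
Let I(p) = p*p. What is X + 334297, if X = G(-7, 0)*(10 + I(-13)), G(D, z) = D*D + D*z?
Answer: 343068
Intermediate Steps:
G(D, z) = D**2 + D*z
I(p) = p**2
X = 8771 (X = (-7*(-7 + 0))*(10 + (-13)**2) = (-7*(-7))*(10 + 169) = 49*179 = 8771)
X + 334297 = 8771 + 334297 = 343068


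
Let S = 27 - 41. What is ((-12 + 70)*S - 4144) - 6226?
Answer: -11182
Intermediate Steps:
S = -14
((-12 + 70)*S - 4144) - 6226 = ((-12 + 70)*(-14) - 4144) - 6226 = (58*(-14) - 4144) - 6226 = (-812 - 4144) - 6226 = -4956 - 6226 = -11182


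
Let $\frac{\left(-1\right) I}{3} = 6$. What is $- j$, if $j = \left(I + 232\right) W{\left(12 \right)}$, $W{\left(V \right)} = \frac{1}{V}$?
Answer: $- \frac{107}{6} \approx -17.833$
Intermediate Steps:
$I = -18$ ($I = \left(-3\right) 6 = -18$)
$j = \frac{107}{6}$ ($j = \frac{-18 + 232}{12} = 214 \cdot \frac{1}{12} = \frac{107}{6} \approx 17.833$)
$- j = \left(-1\right) \frac{107}{6} = - \frac{107}{6}$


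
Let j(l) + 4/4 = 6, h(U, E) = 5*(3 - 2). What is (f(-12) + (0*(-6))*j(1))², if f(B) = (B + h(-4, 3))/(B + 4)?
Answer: 49/64 ≈ 0.76563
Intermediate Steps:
h(U, E) = 5 (h(U, E) = 5*1 = 5)
j(l) = 5 (j(l) = -1 + 6 = 5)
f(B) = (5 + B)/(4 + B) (f(B) = (B + 5)/(B + 4) = (5 + B)/(4 + B))
(f(-12) + (0*(-6))*j(1))² = ((5 - 12)/(4 - 12) + (0*(-6))*5)² = (-7/(-8) + 0*5)² = (-⅛*(-7) + 0)² = (7/8 + 0)² = (7/8)² = 49/64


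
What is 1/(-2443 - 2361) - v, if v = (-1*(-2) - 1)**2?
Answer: -4805/4804 ≈ -1.0002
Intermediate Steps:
v = 1 (v = (2 - 1)**2 = 1**2 = 1)
1/(-2443 - 2361) - v = 1/(-2443 - 2361) - 1*1 = 1/(-4804) - 1 = -1/4804 - 1 = -4805/4804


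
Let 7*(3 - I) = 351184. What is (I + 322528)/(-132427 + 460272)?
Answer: 112149/134995 ≈ 0.83076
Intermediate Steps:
I = -351163/7 (I = 3 - ⅐*351184 = 3 - 351184/7 = -351163/7 ≈ -50166.)
(I + 322528)/(-132427 + 460272) = (-351163/7 + 322528)/(-132427 + 460272) = (1906533/7)/327845 = (1906533/7)*(1/327845) = 112149/134995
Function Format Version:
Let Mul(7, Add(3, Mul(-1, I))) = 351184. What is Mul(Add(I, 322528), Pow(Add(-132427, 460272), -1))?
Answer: Rational(112149, 134995) ≈ 0.83076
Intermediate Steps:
I = Rational(-351163, 7) (I = Add(3, Mul(Rational(-1, 7), 351184)) = Add(3, Rational(-351184, 7)) = Rational(-351163, 7) ≈ -50166.)
Mul(Add(I, 322528), Pow(Add(-132427, 460272), -1)) = Mul(Add(Rational(-351163, 7), 322528), Pow(Add(-132427, 460272), -1)) = Mul(Rational(1906533, 7), Pow(327845, -1)) = Mul(Rational(1906533, 7), Rational(1, 327845)) = Rational(112149, 134995)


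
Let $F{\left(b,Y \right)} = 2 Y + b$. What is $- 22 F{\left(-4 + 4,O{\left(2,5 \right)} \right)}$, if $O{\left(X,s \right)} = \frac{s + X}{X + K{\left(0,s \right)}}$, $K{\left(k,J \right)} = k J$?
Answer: $-154$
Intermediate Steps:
$K{\left(k,J \right)} = J k$
$O{\left(X,s \right)} = \frac{X + s}{X}$ ($O{\left(X,s \right)} = \frac{s + X}{X + s 0} = \frac{X + s}{X + 0} = \frac{X + s}{X}$)
$F{\left(b,Y \right)} = b + 2 Y$
$- 22 F{\left(-4 + 4,O{\left(2,5 \right)} \right)} = - 22 \left(\left(-4 + 4\right) + 2 \frac{2 + 5}{2}\right) = - 22 \left(0 + 2 \cdot \frac{1}{2} \cdot 7\right) = - 22 \left(0 + 2 \cdot \frac{7}{2}\right) = - 22 \left(0 + 7\right) = \left(-22\right) 7 = -154$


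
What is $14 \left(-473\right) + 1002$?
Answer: $-5620$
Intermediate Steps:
$14 \left(-473\right) + 1002 = -6622 + 1002 = -5620$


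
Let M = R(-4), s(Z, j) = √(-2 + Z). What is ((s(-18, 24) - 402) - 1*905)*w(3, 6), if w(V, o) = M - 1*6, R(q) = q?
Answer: 13070 - 20*I*√5 ≈ 13070.0 - 44.721*I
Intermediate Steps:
M = -4
w(V, o) = -10 (w(V, o) = -4 - 1*6 = -4 - 6 = -10)
((s(-18, 24) - 402) - 1*905)*w(3, 6) = ((√(-2 - 18) - 402) - 1*905)*(-10) = ((√(-20) - 402) - 905)*(-10) = ((2*I*√5 - 402) - 905)*(-10) = ((-402 + 2*I*√5) - 905)*(-10) = (-1307 + 2*I*√5)*(-10) = 13070 - 20*I*√5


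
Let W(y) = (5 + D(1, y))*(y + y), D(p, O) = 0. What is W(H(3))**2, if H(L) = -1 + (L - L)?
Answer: 100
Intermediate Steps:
H(L) = -1 (H(L) = -1 + 0 = -1)
W(y) = 10*y (W(y) = (5 + 0)*(y + y) = 5*(2*y) = 10*y)
W(H(3))**2 = (10*(-1))**2 = (-10)**2 = 100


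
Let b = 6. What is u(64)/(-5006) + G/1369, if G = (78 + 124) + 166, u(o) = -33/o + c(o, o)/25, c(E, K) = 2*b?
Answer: 2947610833/10965142400 ≈ 0.26882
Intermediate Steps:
c(E, K) = 12 (c(E, K) = 2*6 = 12)
u(o) = 12/25 - 33/o (u(o) = -33/o + 12/25 = 12/25 - 33/o)
G = 368 (G = 202 + 166 = 368)
u(64)/(-5006) + G/1369 = (12/25 - 33/64)/(-5006) + 368/1369 = (12/25 - 33*1/64)*(-1/5006) + 368*(1/1369) = (12/25 - 33/64)*(-1/5006) + 368/1369 = -57/1600*(-1/5006) + 368/1369 = 57/8009600 + 368/1369 = 2947610833/10965142400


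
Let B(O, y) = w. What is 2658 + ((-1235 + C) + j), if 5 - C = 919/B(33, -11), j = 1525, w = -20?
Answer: 59979/20 ≈ 2998.9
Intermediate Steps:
B(O, y) = -20
C = 1019/20 (C = 5 - 919/(-20) = 5 - 919*(-1)/20 = 5 - 1*(-919/20) = 5 + 919/20 = 1019/20 ≈ 50.950)
2658 + ((-1235 + C) + j) = 2658 + ((-1235 + 1019/20) + 1525) = 2658 + (-23681/20 + 1525) = 2658 + 6819/20 = 59979/20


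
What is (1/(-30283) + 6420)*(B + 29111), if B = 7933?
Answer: 7201978124796/30283 ≈ 2.3782e+8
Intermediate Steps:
(1/(-30283) + 6420)*(B + 29111) = (1/(-30283) + 6420)*(7933 + 29111) = (-1/30283 + 6420)*37044 = (194416859/30283)*37044 = 7201978124796/30283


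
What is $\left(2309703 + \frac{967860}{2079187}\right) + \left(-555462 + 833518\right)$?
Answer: $\frac{5380435839793}{2079187} \approx 2.5878 \cdot 10^{6}$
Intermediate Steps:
$\left(2309703 + \frac{967860}{2079187}\right) + \left(-555462 + 833518\right) = \left(2309703 + 967860 \cdot \frac{1}{2079187}\right) + 278056 = \left(2309703 + \frac{967860}{2079187}\right) + 278056 = \frac{4802305419321}{2079187} + 278056 = \frac{5380435839793}{2079187}$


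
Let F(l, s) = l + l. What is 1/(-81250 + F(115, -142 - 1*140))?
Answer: -1/81020 ≈ -1.2343e-5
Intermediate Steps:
F(l, s) = 2*l
1/(-81250 + F(115, -142 - 1*140)) = 1/(-81250 + 2*115) = 1/(-81250 + 230) = 1/(-81020) = -1/81020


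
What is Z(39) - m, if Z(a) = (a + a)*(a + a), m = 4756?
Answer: 1328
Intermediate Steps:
Z(a) = 4*a² (Z(a) = (2*a)*(2*a) = 4*a²)
Z(39) - m = 4*39² - 1*4756 = 4*1521 - 4756 = 6084 - 4756 = 1328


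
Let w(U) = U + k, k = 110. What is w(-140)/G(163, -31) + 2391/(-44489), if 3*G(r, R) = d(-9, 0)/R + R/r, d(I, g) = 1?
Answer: 10114787523/25002818 ≈ 404.55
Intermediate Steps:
w(U) = 110 + U (w(U) = U + 110 = 110 + U)
G(r, R) = 1/(3*R) + R/(3*r) (G(r, R) = (1/R + R/r)/3 = 1/(3*R) + R/(3*r))
w(-140)/G(163, -31) + 2391/(-44489) = (110 - 140)/(((⅓)*(163 + (-31)²)/(-31*163))) + 2391/(-44489) = -30*(-15159/(163 + 961)) + 2391*(-1/44489) = -30/((⅓)*(-1/31)*(1/163)*1124) - 2391/44489 = -30/(-1124/15159) - 2391/44489 = -30*(-15159/1124) - 2391/44489 = 227385/562 - 2391/44489 = 10114787523/25002818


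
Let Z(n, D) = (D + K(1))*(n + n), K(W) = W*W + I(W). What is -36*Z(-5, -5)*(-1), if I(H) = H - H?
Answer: 1440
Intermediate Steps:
I(H) = 0
K(W) = W² (K(W) = W*W + 0 = W² + 0 = W²)
Z(n, D) = 2*n*(1 + D) (Z(n, D) = (D + 1²)*(n + n) = (D + 1)*(2*n) = (1 + D)*(2*n) = 2*n*(1 + D))
-36*Z(-5, -5)*(-1) = -72*(-5)*(1 - 5)*(-1) = -72*(-5)*(-4)*(-1) = -36*40*(-1) = -1440*(-1) = 1440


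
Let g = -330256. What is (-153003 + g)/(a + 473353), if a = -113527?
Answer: -483259/359826 ≈ -1.3430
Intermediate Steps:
(-153003 + g)/(a + 473353) = (-153003 - 330256)/(-113527 + 473353) = -483259/359826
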